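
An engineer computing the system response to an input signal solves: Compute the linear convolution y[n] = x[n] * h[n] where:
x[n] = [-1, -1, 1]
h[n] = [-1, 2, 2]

y[n] = sum_k x[k]*h[n-k]. Output length = len(x) + len(h) - 1 = 3 + 3 - 1 = 5.
y[0] = -1*-1 = 1
y[1] = -1*-1 + -1*2 = -1
y[2] = 1*-1 + -1*2 + -1*2 = -5
y[3] = 1*2 + -1*2 = 0
y[4] = 1*2 = 2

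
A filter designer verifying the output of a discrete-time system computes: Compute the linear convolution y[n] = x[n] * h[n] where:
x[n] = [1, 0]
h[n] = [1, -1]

y[n] = sum_k x[k]*h[n-k]. Output length = len(x) + len(h) - 1 = 2 + 2 - 1 = 3.
y[0] = 1*1 = 1
y[1] = 0*1 + 1*-1 = -1
y[2] = 0*-1 = 0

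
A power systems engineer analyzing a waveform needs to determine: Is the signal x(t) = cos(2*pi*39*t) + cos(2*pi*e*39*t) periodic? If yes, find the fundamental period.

f1 = 39 Hz, f2 = 39*e Hz
Ratio f2/f1 = e, which is irrational.
Since the frequency ratio is irrational, no common period exists.
The signal is not periodic.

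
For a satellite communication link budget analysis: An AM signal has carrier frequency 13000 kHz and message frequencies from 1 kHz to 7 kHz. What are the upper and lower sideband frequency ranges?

Upper sideband (USB) = fc + [fm_low, fm_high] = 13000 + [1, 7] = [13001, 13007] kHz
Lower sideband (LSB) = fc - [fm_high, fm_low] = 13000 - [7, 1] = [12993, 12999] kHz
Total occupied spectrum: 12993 kHz to 13007 kHz (plus carrier at 13000 kHz)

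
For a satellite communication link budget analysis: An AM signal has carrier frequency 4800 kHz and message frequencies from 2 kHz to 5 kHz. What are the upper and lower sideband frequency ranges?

Upper sideband (USB) = fc + [fm_low, fm_high] = 4800 + [2, 5] = [4802, 4805] kHz
Lower sideband (LSB) = fc - [fm_high, fm_low] = 4800 - [5, 2] = [4795, 4798] kHz
Total occupied spectrum: 4795 kHz to 4805 kHz (plus carrier at 4800 kHz)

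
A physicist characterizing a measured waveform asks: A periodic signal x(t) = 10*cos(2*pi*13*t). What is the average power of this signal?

Average power of A*cos(wt) is A^2/2.
P = 10^2 / 2 = 100/2 = 50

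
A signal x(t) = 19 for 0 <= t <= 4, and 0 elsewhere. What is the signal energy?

Energy = integral of |x(t)|^2 dt over the signal duration
= 19^2 * 4 = 361 * 4 = 1444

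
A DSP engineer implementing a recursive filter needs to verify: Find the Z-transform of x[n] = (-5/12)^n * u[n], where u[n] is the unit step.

The Z-transform of a^n * u[n] is z/(z-a) for |z| > |a|.
Here a = -5/12, so X(z) = z/(z - (-5/12)) = 12z/(12z + 5)
ROC: |z| > 5/12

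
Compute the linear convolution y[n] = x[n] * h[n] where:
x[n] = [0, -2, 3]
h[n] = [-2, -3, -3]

y[n] = sum_k x[k]*h[n-k]. Output length = len(x) + len(h) - 1 = 3 + 3 - 1 = 5.
y[0] = 0*-2 = 0
y[1] = -2*-2 + 0*-3 = 4
y[2] = 3*-2 + -2*-3 + 0*-3 = 0
y[3] = 3*-3 + -2*-3 = -3
y[4] = 3*-3 = -9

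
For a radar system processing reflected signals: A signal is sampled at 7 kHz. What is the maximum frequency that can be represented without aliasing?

The maximum frequency that can be represented without aliasing
is the Nyquist frequency: f_max = f_s / 2 = 7 kHz / 2 = 7/2 kHz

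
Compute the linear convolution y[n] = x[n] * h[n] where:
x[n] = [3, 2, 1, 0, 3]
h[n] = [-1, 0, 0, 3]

y[n] = sum_k x[k]*h[n-k]. Output length = len(x) + len(h) - 1 = 5 + 4 - 1 = 8.
y[0] = 3*-1 = -3
y[1] = 2*-1 + 3*0 = -2
y[2] = 1*-1 + 2*0 + 3*0 = -1
y[3] = 0*-1 + 1*0 + 2*0 + 3*3 = 9
y[4] = 3*-1 + 0*0 + 1*0 + 2*3 = 3
y[5] = 3*0 + 0*0 + 1*3 = 3
y[6] = 3*0 + 0*3 = 0
y[7] = 3*3 = 9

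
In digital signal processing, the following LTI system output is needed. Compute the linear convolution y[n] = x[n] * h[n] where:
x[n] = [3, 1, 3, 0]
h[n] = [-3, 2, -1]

y[n] = sum_k x[k]*h[n-k]. Output length = len(x) + len(h) - 1 = 4 + 3 - 1 = 6.
y[0] = 3*-3 = -9
y[1] = 1*-3 + 3*2 = 3
y[2] = 3*-3 + 1*2 + 3*-1 = -10
y[3] = 0*-3 + 3*2 + 1*-1 = 5
y[4] = 0*2 + 3*-1 = -3
y[5] = 0*-1 = 0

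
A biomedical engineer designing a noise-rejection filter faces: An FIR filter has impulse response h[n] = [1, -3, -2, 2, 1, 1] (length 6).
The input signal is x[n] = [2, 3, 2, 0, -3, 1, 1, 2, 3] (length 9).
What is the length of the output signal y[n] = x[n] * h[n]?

For linear convolution, the output length is:
len(y) = len(x) + len(h) - 1 = 9 + 6 - 1 = 14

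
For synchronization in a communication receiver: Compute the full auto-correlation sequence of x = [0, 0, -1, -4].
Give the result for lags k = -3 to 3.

r_xx[k] = sum_m x[m]*x[m+k], indexed from 0, for k = -3 to 3:
  r_xx[-3] = x[3]*x[0] = 0
  r_xx[-2] = x[2]*x[0] + x[3]*x[1] = 0
  r_xx[-1] = x[1]*x[0] + x[2]*x[1] + x[3]*x[2] = 4
  r_xx[0] = x[0]*x[0] + x[1]*x[1] + x[2]*x[2] + x[3]*x[3] = 17
  r_xx[1] = x[0]*x[1] + x[1]*x[2] + x[2]*x[3] = 4
  r_xx[2] = x[0]*x[2] + x[1]*x[3] = 0
  r_xx[3] = x[0]*x[3] = 0
r_xx = [0, 0, 4, 17, 4, 0, 0]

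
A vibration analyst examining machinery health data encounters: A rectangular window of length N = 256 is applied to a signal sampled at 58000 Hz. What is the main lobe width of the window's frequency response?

For a rectangular window of length N,
the main lobe width in frequency is 2*f_s/N.
= 2*58000/256 = 3625/8 Hz
This determines the minimum frequency separation for resolving two sinusoids.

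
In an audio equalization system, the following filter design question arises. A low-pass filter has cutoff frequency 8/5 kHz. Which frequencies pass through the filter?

A low-pass filter passes all frequencies below the cutoff frequency 8/5 kHz and attenuates higher frequencies.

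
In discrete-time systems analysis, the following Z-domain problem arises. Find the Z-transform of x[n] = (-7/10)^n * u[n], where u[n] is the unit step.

The Z-transform of a^n * u[n] is z/(z-a) for |z| > |a|.
Here a = -7/10, so X(z) = z/(z - (-7/10)) = 10z/(10z + 7)
ROC: |z| > 7/10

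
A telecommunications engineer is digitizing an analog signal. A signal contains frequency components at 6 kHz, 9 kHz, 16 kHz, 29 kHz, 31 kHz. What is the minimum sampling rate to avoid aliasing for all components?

The highest frequency component is f_max = 31 kHz.
Nyquist rate = 2 * f_max = 2 * 31 kHz = 62 kHz.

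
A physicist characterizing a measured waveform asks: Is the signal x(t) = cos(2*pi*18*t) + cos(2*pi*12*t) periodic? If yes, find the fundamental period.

f1 = 18 Hz, f2 = 12 Hz
Period T1 = 1/18, T2 = 1/12
Ratio T1/T2 = 12/18, which is rational.
The signal is periodic with fundamental period T = 1/GCD(18,12) = 1/6 s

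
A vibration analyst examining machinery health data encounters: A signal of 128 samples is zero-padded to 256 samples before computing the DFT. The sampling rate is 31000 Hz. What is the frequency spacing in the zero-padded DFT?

Original DFT: N = 128, resolution = f_s/N = 31000/128 = 3875/16 Hz
Zero-padded DFT: N = 256, resolution = f_s/N = 31000/256 = 3875/32 Hz
Zero-padding interpolates the spectrum (finer frequency grid)
but does NOT improve the true spectral resolution (ability to resolve close frequencies).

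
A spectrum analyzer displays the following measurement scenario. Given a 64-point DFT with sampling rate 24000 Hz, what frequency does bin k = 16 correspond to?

The frequency of DFT bin k is: f_k = k * f_s / N
f_16 = 16 * 24000 / 64 = 6000 Hz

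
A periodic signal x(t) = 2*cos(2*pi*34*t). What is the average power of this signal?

Average power of A*cos(wt) is A^2/2.
P = 2^2 / 2 = 4/2 = 2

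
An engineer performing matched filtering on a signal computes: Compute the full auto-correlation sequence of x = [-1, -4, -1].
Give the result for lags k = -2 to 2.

r_xx[k] = sum_m x[m]*x[m+k], indexed from 0, for k = -2 to 2:
  r_xx[-2] = x[2]*x[0] = 1
  r_xx[-1] = x[1]*x[0] + x[2]*x[1] = 8
  r_xx[0] = x[0]*x[0] + x[1]*x[1] + x[2]*x[2] = 18
  r_xx[1] = x[0]*x[1] + x[1]*x[2] = 8
  r_xx[2] = x[0]*x[2] = 1
r_xx = [1, 8, 18, 8, 1]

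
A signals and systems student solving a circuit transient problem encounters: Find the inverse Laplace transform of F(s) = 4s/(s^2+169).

Standard pair: s/(s^2+w^2) <-> cos(wt)*u(t)
With k=4, w=13: f(t) = 4*cos(13t)*u(t)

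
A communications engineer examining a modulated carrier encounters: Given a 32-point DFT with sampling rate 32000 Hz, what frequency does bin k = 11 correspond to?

The frequency of DFT bin k is: f_k = k * f_s / N
f_11 = 11 * 32000 / 32 = 11000 Hz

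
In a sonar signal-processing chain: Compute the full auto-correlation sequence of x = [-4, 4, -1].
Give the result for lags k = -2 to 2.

r_xx[k] = sum_m x[m]*x[m+k], indexed from 0, for k = -2 to 2:
  r_xx[-2] = x[2]*x[0] = 4
  r_xx[-1] = x[1]*x[0] + x[2]*x[1] = -20
  r_xx[0] = x[0]*x[0] + x[1]*x[1] + x[2]*x[2] = 33
  r_xx[1] = x[0]*x[1] + x[1]*x[2] = -20
  r_xx[2] = x[0]*x[2] = 4
r_xx = [4, -20, 33, -20, 4]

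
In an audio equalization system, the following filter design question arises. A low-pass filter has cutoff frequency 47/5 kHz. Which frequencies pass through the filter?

A low-pass filter passes all frequencies below the cutoff frequency 47/5 kHz and attenuates higher frequencies.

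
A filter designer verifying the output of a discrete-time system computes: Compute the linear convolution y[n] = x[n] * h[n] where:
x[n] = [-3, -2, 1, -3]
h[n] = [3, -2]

y[n] = sum_k x[k]*h[n-k]. Output length = len(x) + len(h) - 1 = 4 + 2 - 1 = 5.
y[0] = -3*3 = -9
y[1] = -2*3 + -3*-2 = 0
y[2] = 1*3 + -2*-2 = 7
y[3] = -3*3 + 1*-2 = -11
y[4] = -3*-2 = 6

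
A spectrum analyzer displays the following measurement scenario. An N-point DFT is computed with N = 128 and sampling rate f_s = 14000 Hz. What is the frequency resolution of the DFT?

DFT frequency resolution = f_s / N
= 14000 / 128 = 875/8 Hz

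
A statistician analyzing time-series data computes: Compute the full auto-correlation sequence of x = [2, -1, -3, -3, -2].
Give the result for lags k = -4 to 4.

r_xx[k] = sum_m x[m]*x[m+k], indexed from 0, for k = -4 to 4:
  r_xx[-4] = x[4]*x[0] = -4
  r_xx[-3] = x[3]*x[0] + x[4]*x[1] = -4
  r_xx[-2] = x[2]*x[0] + x[3]*x[1] + x[4]*x[2] = 3
  r_xx[-1] = x[1]*x[0] + x[2]*x[1] + x[3]*x[2] + x[4]*x[3] = 16
  r_xx[0] = x[0]*x[0] + x[1]*x[1] + x[2]*x[2] + x[3]*x[3] + x[4]*x[4] = 27
  r_xx[1] = x[0]*x[1] + x[1]*x[2] + x[2]*x[3] + x[3]*x[4] = 16
  r_xx[2] = x[0]*x[2] + x[1]*x[3] + x[2]*x[4] = 3
  r_xx[3] = x[0]*x[3] + x[1]*x[4] = -4
  r_xx[4] = x[0]*x[4] = -4
r_xx = [-4, -4, 3, 16, 27, 16, 3, -4, -4]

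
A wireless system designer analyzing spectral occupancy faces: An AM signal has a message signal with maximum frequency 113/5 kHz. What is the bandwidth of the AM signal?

In AM (double-sideband), the bandwidth is twice the message frequency.
BW = 2 * f_m = 2 * 113/5 kHz = 226/5 kHz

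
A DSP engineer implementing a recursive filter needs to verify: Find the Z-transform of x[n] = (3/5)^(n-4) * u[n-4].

Time-shifting property: if X(z) = Z{x[n]}, then Z{x[n-d]} = z^(-d) * X(z)
X(z) = z/(z - 3/5) for x[n] = (3/5)^n * u[n]
Z{x[n-4]} = z^(-4) * z/(z - 3/5) = z^(-3)/(z - 3/5)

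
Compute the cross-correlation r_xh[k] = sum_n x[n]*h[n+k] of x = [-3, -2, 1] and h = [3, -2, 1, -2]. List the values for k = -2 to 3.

Both sequences indexed from 0 and zero outside their support.
Lags with overlap: k = -2 to 3.
  r_xh[-2] = x[2]*h[0] = 3
  r_xh[-1] = x[1]*h[0] + x[2]*h[1] = -8
  r_xh[0] = x[0]*h[0] + x[1]*h[1] + x[2]*h[2] = -4
  r_xh[1] = x[0]*h[1] + x[1]*h[2] + x[2]*h[3] = 2
  r_xh[2] = x[0]*h[2] + x[1]*h[3] = 1
  r_xh[3] = x[0]*h[3] = 6
r_xh = [3, -8, -4, 2, 1, 6] (for k = -2, ..., 3)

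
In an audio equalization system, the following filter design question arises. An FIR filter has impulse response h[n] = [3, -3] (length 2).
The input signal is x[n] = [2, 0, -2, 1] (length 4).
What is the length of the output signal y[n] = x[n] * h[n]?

For linear convolution, the output length is:
len(y) = len(x) + len(h) - 1 = 4 + 2 - 1 = 5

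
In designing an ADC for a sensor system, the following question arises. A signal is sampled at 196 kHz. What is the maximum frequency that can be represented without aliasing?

The maximum frequency that can be represented without aliasing
is the Nyquist frequency: f_max = f_s / 2 = 196 kHz / 2 = 98 kHz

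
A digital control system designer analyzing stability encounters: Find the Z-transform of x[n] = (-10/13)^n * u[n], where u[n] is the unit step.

The Z-transform of a^n * u[n] is z/(z-a) for |z| > |a|.
Here a = -10/13, so X(z) = z/(z - (-10/13)) = 13z/(13z + 10)
ROC: |z| > 10/13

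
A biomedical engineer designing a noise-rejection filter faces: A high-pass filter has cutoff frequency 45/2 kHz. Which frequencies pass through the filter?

A high-pass filter passes all frequencies above the cutoff frequency 45/2 kHz and attenuates lower frequencies.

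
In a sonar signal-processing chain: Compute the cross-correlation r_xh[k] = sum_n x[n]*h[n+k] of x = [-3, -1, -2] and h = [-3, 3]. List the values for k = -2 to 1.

Both sequences indexed from 0 and zero outside their support.
Lags with overlap: k = -2 to 1.
  r_xh[-2] = x[2]*h[0] = 6
  r_xh[-1] = x[1]*h[0] + x[2]*h[1] = -3
  r_xh[0] = x[0]*h[0] + x[1]*h[1] = 6
  r_xh[1] = x[0]*h[1] = -9
r_xh = [6, -3, 6, -9] (for k = -2, ..., 1)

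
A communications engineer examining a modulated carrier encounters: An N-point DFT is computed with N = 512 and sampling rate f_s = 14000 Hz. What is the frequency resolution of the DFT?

DFT frequency resolution = f_s / N
= 14000 / 512 = 875/32 Hz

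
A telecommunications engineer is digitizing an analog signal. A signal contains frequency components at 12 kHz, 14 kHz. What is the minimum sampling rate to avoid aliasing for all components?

The highest frequency component is f_max = 14 kHz.
Nyquist rate = 2 * f_max = 2 * 14 kHz = 28 kHz.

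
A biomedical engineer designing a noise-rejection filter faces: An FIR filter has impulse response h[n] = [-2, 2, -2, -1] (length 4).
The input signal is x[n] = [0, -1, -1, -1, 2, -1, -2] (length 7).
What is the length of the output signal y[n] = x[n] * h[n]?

For linear convolution, the output length is:
len(y) = len(x) + len(h) - 1 = 7 + 4 - 1 = 10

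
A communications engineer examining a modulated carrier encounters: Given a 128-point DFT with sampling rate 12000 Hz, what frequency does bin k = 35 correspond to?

The frequency of DFT bin k is: f_k = k * f_s / N
f_35 = 35 * 12000 / 128 = 13125/4 Hz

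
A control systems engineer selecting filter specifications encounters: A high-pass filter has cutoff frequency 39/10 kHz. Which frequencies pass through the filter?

A high-pass filter passes all frequencies above the cutoff frequency 39/10 kHz and attenuates lower frequencies.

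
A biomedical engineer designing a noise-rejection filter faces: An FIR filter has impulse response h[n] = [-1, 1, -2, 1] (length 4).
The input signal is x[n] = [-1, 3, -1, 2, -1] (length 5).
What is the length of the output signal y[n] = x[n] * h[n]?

For linear convolution, the output length is:
len(y) = len(x) + len(h) - 1 = 5 + 4 - 1 = 8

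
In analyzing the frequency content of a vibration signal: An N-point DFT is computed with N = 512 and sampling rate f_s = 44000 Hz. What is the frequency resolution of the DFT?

DFT frequency resolution = f_s / N
= 44000 / 512 = 1375/16 Hz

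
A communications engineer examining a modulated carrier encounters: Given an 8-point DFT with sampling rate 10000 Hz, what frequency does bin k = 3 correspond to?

The frequency of DFT bin k is: f_k = k * f_s / N
f_3 = 3 * 10000 / 8 = 3750 Hz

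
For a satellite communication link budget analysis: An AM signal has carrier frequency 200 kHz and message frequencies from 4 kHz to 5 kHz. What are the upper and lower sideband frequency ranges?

Upper sideband (USB) = fc + [fm_low, fm_high] = 200 + [4, 5] = [204, 205] kHz
Lower sideband (LSB) = fc - [fm_high, fm_low] = 200 - [5, 4] = [195, 196] kHz
Total occupied spectrum: 195 kHz to 205 kHz (plus carrier at 200 kHz)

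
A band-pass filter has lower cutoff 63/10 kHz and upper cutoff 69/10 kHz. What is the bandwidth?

Bandwidth = f_high - f_low
= 69/10 kHz - 63/10 kHz = 3/5 kHz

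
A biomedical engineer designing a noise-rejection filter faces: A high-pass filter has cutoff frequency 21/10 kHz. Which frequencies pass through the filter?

A high-pass filter passes all frequencies above the cutoff frequency 21/10 kHz and attenuates lower frequencies.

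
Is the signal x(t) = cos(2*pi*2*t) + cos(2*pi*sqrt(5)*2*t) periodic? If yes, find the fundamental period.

f1 = 2 Hz, f2 = 2*sqrt(5) Hz
Ratio f2/f1 = sqrt(5), which is irrational.
Since the frequency ratio is irrational, no common period exists.
The signal is not periodic.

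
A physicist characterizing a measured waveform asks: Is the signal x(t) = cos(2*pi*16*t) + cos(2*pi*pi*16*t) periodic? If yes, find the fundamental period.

f1 = 16 Hz, f2 = 16*pi Hz
Ratio f2/f1 = pi, which is irrational.
Since the frequency ratio is irrational, no common period exists.
The signal is not periodic.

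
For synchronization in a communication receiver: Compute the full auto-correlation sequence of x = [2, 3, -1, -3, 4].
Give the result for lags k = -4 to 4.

r_xx[k] = sum_m x[m]*x[m+k], indexed from 0, for k = -4 to 4:
  r_xx[-4] = x[4]*x[0] = 8
  r_xx[-3] = x[3]*x[0] + x[4]*x[1] = 6
  r_xx[-2] = x[2]*x[0] + x[3]*x[1] + x[4]*x[2] = -15
  r_xx[-1] = x[1]*x[0] + x[2]*x[1] + x[3]*x[2] + x[4]*x[3] = -6
  r_xx[0] = x[0]*x[0] + x[1]*x[1] + x[2]*x[2] + x[3]*x[3] + x[4]*x[4] = 39
  r_xx[1] = x[0]*x[1] + x[1]*x[2] + x[2]*x[3] + x[3]*x[4] = -6
  r_xx[2] = x[0]*x[2] + x[1]*x[3] + x[2]*x[4] = -15
  r_xx[3] = x[0]*x[3] + x[1]*x[4] = 6
  r_xx[4] = x[0]*x[4] = 8
r_xx = [8, 6, -15, -6, 39, -6, -15, 6, 8]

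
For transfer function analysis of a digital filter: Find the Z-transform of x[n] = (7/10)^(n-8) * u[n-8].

Time-shifting property: if X(z) = Z{x[n]}, then Z{x[n-d]} = z^(-d) * X(z)
X(z) = z/(z - 7/10) for x[n] = (7/10)^n * u[n]
Z{x[n-8]} = z^(-8) * z/(z - 7/10) = z^(-7)/(z - 7/10)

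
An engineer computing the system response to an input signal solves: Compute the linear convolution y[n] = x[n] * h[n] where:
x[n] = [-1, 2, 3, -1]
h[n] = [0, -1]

y[n] = sum_k x[k]*h[n-k]. Output length = len(x) + len(h) - 1 = 4 + 2 - 1 = 5.
y[0] = -1*0 = 0
y[1] = 2*0 + -1*-1 = 1
y[2] = 3*0 + 2*-1 = -2
y[3] = -1*0 + 3*-1 = -3
y[4] = -1*-1 = 1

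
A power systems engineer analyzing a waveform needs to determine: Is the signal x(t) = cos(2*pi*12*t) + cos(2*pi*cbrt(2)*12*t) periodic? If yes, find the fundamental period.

f1 = 12 Hz, f2 = 12*cbrt(2) Hz
Ratio f2/f1 = cbrt(2), which is irrational.
Since the frequency ratio is irrational, no common period exists.
The signal is not periodic.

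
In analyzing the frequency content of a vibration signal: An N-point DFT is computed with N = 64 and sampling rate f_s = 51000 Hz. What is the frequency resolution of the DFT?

DFT frequency resolution = f_s / N
= 51000 / 64 = 6375/8 Hz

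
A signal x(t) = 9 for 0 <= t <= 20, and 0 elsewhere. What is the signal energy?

Energy = integral of |x(t)|^2 dt over the signal duration
= 9^2 * 20 = 81 * 20 = 1620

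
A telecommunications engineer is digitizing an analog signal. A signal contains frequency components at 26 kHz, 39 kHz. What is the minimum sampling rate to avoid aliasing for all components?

The highest frequency component is f_max = 39 kHz.
Nyquist rate = 2 * f_max = 2 * 39 kHz = 78 kHz.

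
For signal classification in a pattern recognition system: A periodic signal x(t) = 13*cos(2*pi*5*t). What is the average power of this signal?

Average power of A*cos(wt) is A^2/2.
P = 13^2 / 2 = 169/2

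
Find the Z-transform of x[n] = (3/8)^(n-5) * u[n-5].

Time-shifting property: if X(z) = Z{x[n]}, then Z{x[n-d]} = z^(-d) * X(z)
X(z) = z/(z - 3/8) for x[n] = (3/8)^n * u[n]
Z{x[n-5]} = z^(-5) * z/(z - 3/8) = z^(-4)/(z - 3/8)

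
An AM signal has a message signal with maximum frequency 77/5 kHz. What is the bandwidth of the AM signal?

In AM (double-sideband), the bandwidth is twice the message frequency.
BW = 2 * f_m = 2 * 77/5 kHz = 154/5 kHz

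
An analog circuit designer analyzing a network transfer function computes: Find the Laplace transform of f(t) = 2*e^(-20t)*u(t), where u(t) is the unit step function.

Standard Laplace transform pair:
e^(-at)*u(t) <-> 1/(s+a)
With a = 20: L{2*e^(-20t)*u(t)} = 2/(s+20), ROC: Re(s) > -20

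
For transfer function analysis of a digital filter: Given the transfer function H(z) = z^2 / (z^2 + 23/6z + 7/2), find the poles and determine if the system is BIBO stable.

Poles are roots of the denominator: z^2 + 23/6z + 7/2 = 0.
Quadratic formula: z = [-(23/6) +/- sqrt((23/6)^2 - 4*(7/2))] / 2
Discriminant = 529/36 - 14 = 25/36; sqrt = 5/6.
z = (-23/6 +/- 5/6) / 2 => z = -3/2 or z = -7/3.
|p1| = 3/2, |p2| = 7/3.
For BIBO stability, all poles must lie inside the unit circle (|p| < 1).
System is UNSTABLE since at least one |p| >= 1.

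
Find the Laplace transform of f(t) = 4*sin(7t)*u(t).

Standard pair: sin(wt)*u(t) <-> w/(s^2+w^2)
With w = 7: L{4*sin(7t)*u(t)} = 28/(s^2+49)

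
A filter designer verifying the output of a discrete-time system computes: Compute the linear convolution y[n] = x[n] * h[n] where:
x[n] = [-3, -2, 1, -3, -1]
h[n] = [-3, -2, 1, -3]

y[n] = sum_k x[k]*h[n-k]. Output length = len(x) + len(h) - 1 = 5 + 4 - 1 = 8.
y[0] = -3*-3 = 9
y[1] = -2*-3 + -3*-2 = 12
y[2] = 1*-3 + -2*-2 + -3*1 = -2
y[3] = -3*-3 + 1*-2 + -2*1 + -3*-3 = 14
y[4] = -1*-3 + -3*-2 + 1*1 + -2*-3 = 16
y[5] = -1*-2 + -3*1 + 1*-3 = -4
y[6] = -1*1 + -3*-3 = 8
y[7] = -1*-3 = 3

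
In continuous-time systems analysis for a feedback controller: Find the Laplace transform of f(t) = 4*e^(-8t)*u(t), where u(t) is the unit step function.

Standard Laplace transform pair:
e^(-at)*u(t) <-> 1/(s+a)
With a = 8: L{4*e^(-8t)*u(t)} = 4/(s+8), ROC: Re(s) > -8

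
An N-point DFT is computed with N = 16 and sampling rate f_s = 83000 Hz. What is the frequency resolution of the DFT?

DFT frequency resolution = f_s / N
= 83000 / 16 = 10375/2 Hz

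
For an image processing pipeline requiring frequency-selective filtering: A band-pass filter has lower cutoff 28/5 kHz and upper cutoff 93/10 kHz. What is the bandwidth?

Bandwidth = f_high - f_low
= 93/10 kHz - 28/5 kHz = 37/10 kHz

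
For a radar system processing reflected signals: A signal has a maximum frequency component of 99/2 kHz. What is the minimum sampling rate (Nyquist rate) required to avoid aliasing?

By the Nyquist-Shannon sampling theorem,
the minimum sampling rate (Nyquist rate) must be at least 2 * f_max.
Nyquist rate = 2 * 99/2 kHz = 99 kHz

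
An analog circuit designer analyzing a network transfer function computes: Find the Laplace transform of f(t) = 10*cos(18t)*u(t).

Standard pair: cos(wt)*u(t) <-> s/(s^2+w^2)
With w = 18: L{10*cos(18t)*u(t)} = 10s/(s^2+324)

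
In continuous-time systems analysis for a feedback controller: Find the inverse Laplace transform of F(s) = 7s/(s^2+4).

Standard pair: s/(s^2+w^2) <-> cos(wt)*u(t)
With k=7, w=2: f(t) = 7*cos(2t)*u(t)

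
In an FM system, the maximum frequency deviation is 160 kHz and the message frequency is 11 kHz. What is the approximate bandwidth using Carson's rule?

Carson's rule: BW = 2*(delta_f + f_m)
= 2*(160 + 11) kHz = 342 kHz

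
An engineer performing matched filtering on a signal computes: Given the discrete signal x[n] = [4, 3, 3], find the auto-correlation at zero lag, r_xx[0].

The auto-correlation at zero lag r_xx[0] equals the signal energy.
r_xx[0] = sum of x[n]^2 = 4^2 + 3^2 + 3^2
= 16 + 9 + 9 = 34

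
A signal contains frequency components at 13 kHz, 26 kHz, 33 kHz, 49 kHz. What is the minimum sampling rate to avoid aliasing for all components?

The highest frequency component is f_max = 49 kHz.
Nyquist rate = 2 * f_max = 2 * 49 kHz = 98 kHz.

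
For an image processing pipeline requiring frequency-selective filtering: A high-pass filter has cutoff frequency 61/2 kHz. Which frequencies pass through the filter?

A high-pass filter passes all frequencies above the cutoff frequency 61/2 kHz and attenuates lower frequencies.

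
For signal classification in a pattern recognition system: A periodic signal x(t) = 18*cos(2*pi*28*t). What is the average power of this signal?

Average power of A*cos(wt) is A^2/2.
P = 18^2 / 2 = 324/2 = 162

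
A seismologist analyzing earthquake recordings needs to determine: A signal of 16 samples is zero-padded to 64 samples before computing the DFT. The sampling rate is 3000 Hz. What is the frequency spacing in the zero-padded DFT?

Original DFT: N = 16, resolution = f_s/N = 3000/16 = 375/2 Hz
Zero-padded DFT: N = 64, resolution = f_s/N = 3000/64 = 375/8 Hz
Zero-padding interpolates the spectrum (finer frequency grid)
but does NOT improve the true spectral resolution (ability to resolve close frequencies).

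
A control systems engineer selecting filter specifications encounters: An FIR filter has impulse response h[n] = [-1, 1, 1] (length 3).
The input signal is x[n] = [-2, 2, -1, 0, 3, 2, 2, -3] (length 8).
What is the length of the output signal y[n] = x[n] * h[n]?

For linear convolution, the output length is:
len(y) = len(x) + len(h) - 1 = 8 + 3 - 1 = 10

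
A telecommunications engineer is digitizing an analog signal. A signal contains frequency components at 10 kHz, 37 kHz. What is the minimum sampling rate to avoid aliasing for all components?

The highest frequency component is f_max = 37 kHz.
Nyquist rate = 2 * f_max = 2 * 37 kHz = 74 kHz.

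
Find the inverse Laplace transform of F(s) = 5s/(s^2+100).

Standard pair: s/(s^2+w^2) <-> cos(wt)*u(t)
With k=5, w=10: f(t) = 5*cos(10t)*u(t)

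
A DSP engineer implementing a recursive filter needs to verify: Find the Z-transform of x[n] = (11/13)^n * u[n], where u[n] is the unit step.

The Z-transform of a^n * u[n] is z/(z-a) for |z| > |a|.
Here a = 11/13, so X(z) = z/(z - (11/13)) = 13z/(13z - 11)
ROC: |z| > 11/13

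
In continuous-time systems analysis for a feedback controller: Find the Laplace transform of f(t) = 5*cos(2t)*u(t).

Standard pair: cos(wt)*u(t) <-> s/(s^2+w^2)
With w = 2: L{5*cos(2t)*u(t)} = 5s/(s^2+4)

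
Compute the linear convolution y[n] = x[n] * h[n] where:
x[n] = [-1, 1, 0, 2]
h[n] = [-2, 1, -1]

y[n] = sum_k x[k]*h[n-k]. Output length = len(x) + len(h) - 1 = 4 + 3 - 1 = 6.
y[0] = -1*-2 = 2
y[1] = 1*-2 + -1*1 = -3
y[2] = 0*-2 + 1*1 + -1*-1 = 2
y[3] = 2*-2 + 0*1 + 1*-1 = -5
y[4] = 2*1 + 0*-1 = 2
y[5] = 2*-1 = -2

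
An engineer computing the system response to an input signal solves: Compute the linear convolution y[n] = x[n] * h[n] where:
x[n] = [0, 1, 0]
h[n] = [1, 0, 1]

y[n] = sum_k x[k]*h[n-k]. Output length = len(x) + len(h) - 1 = 3 + 3 - 1 = 5.
y[0] = 0*1 = 0
y[1] = 1*1 + 0*0 = 1
y[2] = 0*1 + 1*0 + 0*1 = 0
y[3] = 0*0 + 1*1 = 1
y[4] = 0*1 = 0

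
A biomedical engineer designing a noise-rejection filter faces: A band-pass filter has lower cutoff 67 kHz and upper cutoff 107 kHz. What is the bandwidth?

Bandwidth = f_high - f_low
= 107 kHz - 67 kHz = 40 kHz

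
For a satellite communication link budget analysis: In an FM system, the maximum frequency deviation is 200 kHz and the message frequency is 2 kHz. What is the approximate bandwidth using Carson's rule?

Carson's rule: BW = 2*(delta_f + f_m)
= 2*(200 + 2) kHz = 404 kHz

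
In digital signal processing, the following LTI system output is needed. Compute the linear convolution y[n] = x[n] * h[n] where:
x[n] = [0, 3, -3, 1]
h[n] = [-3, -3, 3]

y[n] = sum_k x[k]*h[n-k]. Output length = len(x) + len(h) - 1 = 4 + 3 - 1 = 6.
y[0] = 0*-3 = 0
y[1] = 3*-3 + 0*-3 = -9
y[2] = -3*-3 + 3*-3 + 0*3 = 0
y[3] = 1*-3 + -3*-3 + 3*3 = 15
y[4] = 1*-3 + -3*3 = -12
y[5] = 1*3 = 3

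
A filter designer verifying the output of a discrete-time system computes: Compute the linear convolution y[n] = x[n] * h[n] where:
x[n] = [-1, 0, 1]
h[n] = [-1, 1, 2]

y[n] = sum_k x[k]*h[n-k]. Output length = len(x) + len(h) - 1 = 3 + 3 - 1 = 5.
y[0] = -1*-1 = 1
y[1] = 0*-1 + -1*1 = -1
y[2] = 1*-1 + 0*1 + -1*2 = -3
y[3] = 1*1 + 0*2 = 1
y[4] = 1*2 = 2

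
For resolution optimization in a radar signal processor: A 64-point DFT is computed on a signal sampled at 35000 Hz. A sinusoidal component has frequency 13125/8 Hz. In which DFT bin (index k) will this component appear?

DFT frequency resolution = f_s/N = 35000/64 = 4375/8 Hz
Bin index k = f_signal / resolution = 13125/8 / 4375/8 = 3
The signal frequency 13125/8 Hz falls in DFT bin k = 3.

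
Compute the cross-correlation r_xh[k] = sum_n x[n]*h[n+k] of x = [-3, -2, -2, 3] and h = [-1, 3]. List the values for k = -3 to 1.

Both sequences indexed from 0 and zero outside their support.
Lags with overlap: k = -3 to 1.
  r_xh[-3] = x[3]*h[0] = -3
  r_xh[-2] = x[2]*h[0] + x[3]*h[1] = 11
  r_xh[-1] = x[1]*h[0] + x[2]*h[1] = -4
  r_xh[0] = x[0]*h[0] + x[1]*h[1] = -3
  r_xh[1] = x[0]*h[1] = -9
r_xh = [-3, 11, -4, -3, -9] (for k = -3, ..., 1)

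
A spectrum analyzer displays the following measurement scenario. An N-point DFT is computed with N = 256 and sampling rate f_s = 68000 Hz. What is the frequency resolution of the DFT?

DFT frequency resolution = f_s / N
= 68000 / 256 = 2125/8 Hz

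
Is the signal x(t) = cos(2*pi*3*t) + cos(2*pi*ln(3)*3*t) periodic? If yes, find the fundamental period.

f1 = 3 Hz, f2 = 3*ln(3) Hz
Ratio f2/f1 = ln(3), which is irrational.
Since the frequency ratio is irrational, no common period exists.
The signal is not periodic.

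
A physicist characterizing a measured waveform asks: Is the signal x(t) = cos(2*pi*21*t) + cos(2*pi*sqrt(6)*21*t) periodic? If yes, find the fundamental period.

f1 = 21 Hz, f2 = 21*sqrt(6) Hz
Ratio f2/f1 = sqrt(6), which is irrational.
Since the frequency ratio is irrational, no common period exists.
The signal is not periodic.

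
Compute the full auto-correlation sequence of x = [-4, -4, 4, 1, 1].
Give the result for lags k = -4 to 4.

r_xx[k] = sum_m x[m]*x[m+k], indexed from 0, for k = -4 to 4:
  r_xx[-4] = x[4]*x[0] = -4
  r_xx[-3] = x[3]*x[0] + x[4]*x[1] = -8
  r_xx[-2] = x[2]*x[0] + x[3]*x[1] + x[4]*x[2] = -16
  r_xx[-1] = x[1]*x[0] + x[2]*x[1] + x[3]*x[2] + x[4]*x[3] = 5
  r_xx[0] = x[0]*x[0] + x[1]*x[1] + x[2]*x[2] + x[3]*x[3] + x[4]*x[4] = 50
  r_xx[1] = x[0]*x[1] + x[1]*x[2] + x[2]*x[3] + x[3]*x[4] = 5
  r_xx[2] = x[0]*x[2] + x[1]*x[3] + x[2]*x[4] = -16
  r_xx[3] = x[0]*x[3] + x[1]*x[4] = -8
  r_xx[4] = x[0]*x[4] = -4
r_xx = [-4, -8, -16, 5, 50, 5, -16, -8, -4]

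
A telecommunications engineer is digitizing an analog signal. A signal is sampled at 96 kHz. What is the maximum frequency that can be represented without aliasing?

The maximum frequency that can be represented without aliasing
is the Nyquist frequency: f_max = f_s / 2 = 96 kHz / 2 = 48 kHz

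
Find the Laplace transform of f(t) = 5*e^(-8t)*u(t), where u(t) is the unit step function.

Standard Laplace transform pair:
e^(-at)*u(t) <-> 1/(s+a)
With a = 8: L{5*e^(-8t)*u(t)} = 5/(s+8), ROC: Re(s) > -8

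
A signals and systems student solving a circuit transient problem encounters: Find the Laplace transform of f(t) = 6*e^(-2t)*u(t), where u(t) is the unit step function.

Standard Laplace transform pair:
e^(-at)*u(t) <-> 1/(s+a)
With a = 2: L{6*e^(-2t)*u(t)} = 6/(s+2), ROC: Re(s) > -2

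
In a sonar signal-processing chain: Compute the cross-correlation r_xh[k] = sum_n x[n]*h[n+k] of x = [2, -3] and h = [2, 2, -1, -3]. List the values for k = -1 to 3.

Both sequences indexed from 0 and zero outside their support.
Lags with overlap: k = -1 to 3.
  r_xh[-1] = x[1]*h[0] = -6
  r_xh[0] = x[0]*h[0] + x[1]*h[1] = -2
  r_xh[1] = x[0]*h[1] + x[1]*h[2] = 7
  r_xh[2] = x[0]*h[2] + x[1]*h[3] = 7
  r_xh[3] = x[0]*h[3] = -6
r_xh = [-6, -2, 7, 7, -6] (for k = -1, ..., 3)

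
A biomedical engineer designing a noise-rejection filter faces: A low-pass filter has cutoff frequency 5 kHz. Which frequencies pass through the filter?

A low-pass filter passes all frequencies below the cutoff frequency 5 kHz and attenuates higher frequencies.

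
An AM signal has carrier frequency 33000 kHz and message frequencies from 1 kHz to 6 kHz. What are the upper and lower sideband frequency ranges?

Upper sideband (USB) = fc + [fm_low, fm_high] = 33000 + [1, 6] = [33001, 33006] kHz
Lower sideband (LSB) = fc - [fm_high, fm_low] = 33000 - [6, 1] = [32994, 32999] kHz
Total occupied spectrum: 32994 kHz to 33006 kHz (plus carrier at 33000 kHz)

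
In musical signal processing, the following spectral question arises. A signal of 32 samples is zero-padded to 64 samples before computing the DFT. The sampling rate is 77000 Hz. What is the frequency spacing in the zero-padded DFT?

Original DFT: N = 32, resolution = f_s/N = 77000/32 = 9625/4 Hz
Zero-padded DFT: N = 64, resolution = f_s/N = 77000/64 = 9625/8 Hz
Zero-padding interpolates the spectrum (finer frequency grid)
but does NOT improve the true spectral resolution (ability to resolve close frequencies).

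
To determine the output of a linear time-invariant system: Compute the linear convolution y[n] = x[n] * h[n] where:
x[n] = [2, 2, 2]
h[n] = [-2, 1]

y[n] = sum_k x[k]*h[n-k]. Output length = len(x) + len(h) - 1 = 3 + 2 - 1 = 4.
y[0] = 2*-2 = -4
y[1] = 2*-2 + 2*1 = -2
y[2] = 2*-2 + 2*1 = -2
y[3] = 2*1 = 2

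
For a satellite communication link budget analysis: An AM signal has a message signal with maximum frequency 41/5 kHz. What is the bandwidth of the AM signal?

In AM (double-sideband), the bandwidth is twice the message frequency.
BW = 2 * f_m = 2 * 41/5 kHz = 82/5 kHz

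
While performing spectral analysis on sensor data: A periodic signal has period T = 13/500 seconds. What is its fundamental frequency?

The fundamental frequency is the reciprocal of the period.
f = 1/T = 1/(13/500) = 500/13 Hz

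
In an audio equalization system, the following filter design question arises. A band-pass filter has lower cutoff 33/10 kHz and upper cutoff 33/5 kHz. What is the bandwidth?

Bandwidth = f_high - f_low
= 33/5 kHz - 33/10 kHz = 33/10 kHz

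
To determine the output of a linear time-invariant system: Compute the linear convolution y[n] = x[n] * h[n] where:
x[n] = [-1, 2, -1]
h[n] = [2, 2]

y[n] = sum_k x[k]*h[n-k]. Output length = len(x) + len(h) - 1 = 3 + 2 - 1 = 4.
y[0] = -1*2 = -2
y[1] = 2*2 + -1*2 = 2
y[2] = -1*2 + 2*2 = 2
y[3] = -1*2 = -2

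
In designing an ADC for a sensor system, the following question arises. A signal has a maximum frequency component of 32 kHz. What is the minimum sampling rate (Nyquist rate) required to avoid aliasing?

By the Nyquist-Shannon sampling theorem,
the minimum sampling rate (Nyquist rate) must be at least 2 * f_max.
Nyquist rate = 2 * 32 kHz = 64 kHz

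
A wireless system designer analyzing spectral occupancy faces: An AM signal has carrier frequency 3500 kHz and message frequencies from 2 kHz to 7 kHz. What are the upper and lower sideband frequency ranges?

Upper sideband (USB) = fc + [fm_low, fm_high] = 3500 + [2, 7] = [3502, 3507] kHz
Lower sideband (LSB) = fc - [fm_high, fm_low] = 3500 - [7, 2] = [3493, 3498] kHz
Total occupied spectrum: 3493 kHz to 3507 kHz (plus carrier at 3500 kHz)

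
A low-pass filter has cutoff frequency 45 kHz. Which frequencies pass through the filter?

A low-pass filter passes all frequencies below the cutoff frequency 45 kHz and attenuates higher frequencies.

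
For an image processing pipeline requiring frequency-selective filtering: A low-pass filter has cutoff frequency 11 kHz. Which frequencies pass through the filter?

A low-pass filter passes all frequencies below the cutoff frequency 11 kHz and attenuates higher frequencies.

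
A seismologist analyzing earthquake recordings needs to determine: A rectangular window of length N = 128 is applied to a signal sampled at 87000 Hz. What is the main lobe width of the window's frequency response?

For a rectangular window of length N,
the main lobe width in frequency is 2*f_s/N.
= 2*87000/128 = 10875/8 Hz
This determines the minimum frequency separation for resolving two sinusoids.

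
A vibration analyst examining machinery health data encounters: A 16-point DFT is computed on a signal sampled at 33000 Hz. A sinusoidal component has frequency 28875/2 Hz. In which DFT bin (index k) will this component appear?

DFT frequency resolution = f_s/N = 33000/16 = 4125/2 Hz
Bin index k = f_signal / resolution = 28875/2 / 4125/2 = 7
The signal frequency 28875/2 Hz falls in DFT bin k = 7.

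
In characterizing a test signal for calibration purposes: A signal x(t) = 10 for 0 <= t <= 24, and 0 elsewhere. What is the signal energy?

Energy = integral of |x(t)|^2 dt over the signal duration
= 10^2 * 24 = 100 * 24 = 2400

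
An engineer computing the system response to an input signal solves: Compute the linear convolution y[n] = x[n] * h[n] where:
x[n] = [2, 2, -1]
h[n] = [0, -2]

y[n] = sum_k x[k]*h[n-k]. Output length = len(x) + len(h) - 1 = 3 + 2 - 1 = 4.
y[0] = 2*0 = 0
y[1] = 2*0 + 2*-2 = -4
y[2] = -1*0 + 2*-2 = -4
y[3] = -1*-2 = 2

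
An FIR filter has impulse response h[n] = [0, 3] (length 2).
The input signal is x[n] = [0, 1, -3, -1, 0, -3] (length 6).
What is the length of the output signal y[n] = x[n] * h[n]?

For linear convolution, the output length is:
len(y) = len(x) + len(h) - 1 = 6 + 2 - 1 = 7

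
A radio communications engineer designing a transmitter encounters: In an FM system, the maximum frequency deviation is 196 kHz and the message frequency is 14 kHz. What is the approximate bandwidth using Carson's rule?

Carson's rule: BW = 2*(delta_f + f_m)
= 2*(196 + 14) kHz = 420 kHz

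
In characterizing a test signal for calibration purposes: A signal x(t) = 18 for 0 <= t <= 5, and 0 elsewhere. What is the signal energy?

Energy = integral of |x(t)|^2 dt over the signal duration
= 18^2 * 5 = 324 * 5 = 1620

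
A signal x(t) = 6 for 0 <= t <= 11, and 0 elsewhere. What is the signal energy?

Energy = integral of |x(t)|^2 dt over the signal duration
= 6^2 * 11 = 36 * 11 = 396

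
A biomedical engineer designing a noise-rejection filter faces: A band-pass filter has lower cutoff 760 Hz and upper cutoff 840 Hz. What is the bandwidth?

Bandwidth = f_high - f_low
= 840 Hz - 760 Hz = 80 Hz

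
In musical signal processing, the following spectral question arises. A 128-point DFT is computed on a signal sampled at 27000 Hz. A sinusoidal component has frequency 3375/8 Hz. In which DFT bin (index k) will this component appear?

DFT frequency resolution = f_s/N = 27000/128 = 3375/16 Hz
Bin index k = f_signal / resolution = 3375/8 / 3375/16 = 2
The signal frequency 3375/8 Hz falls in DFT bin k = 2.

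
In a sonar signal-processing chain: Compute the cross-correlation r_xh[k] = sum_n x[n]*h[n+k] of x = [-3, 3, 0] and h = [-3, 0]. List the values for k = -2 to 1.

Both sequences indexed from 0 and zero outside their support.
Lags with overlap: k = -2 to 1.
  r_xh[-2] = x[2]*h[0] = 0
  r_xh[-1] = x[1]*h[0] + x[2]*h[1] = -9
  r_xh[0] = x[0]*h[0] + x[1]*h[1] = 9
  r_xh[1] = x[0]*h[1] = 0
r_xh = [0, -9, 9, 0] (for k = -2, ..., 1)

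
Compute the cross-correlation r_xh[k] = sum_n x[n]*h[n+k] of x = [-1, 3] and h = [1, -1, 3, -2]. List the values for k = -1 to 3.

Both sequences indexed from 0 and zero outside their support.
Lags with overlap: k = -1 to 3.
  r_xh[-1] = x[1]*h[0] = 3
  r_xh[0] = x[0]*h[0] + x[1]*h[1] = -4
  r_xh[1] = x[0]*h[1] + x[1]*h[2] = 10
  r_xh[2] = x[0]*h[2] + x[1]*h[3] = -9
  r_xh[3] = x[0]*h[3] = 2
r_xh = [3, -4, 10, -9, 2] (for k = -1, ..., 3)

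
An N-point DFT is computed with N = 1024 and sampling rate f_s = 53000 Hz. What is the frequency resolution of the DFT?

DFT frequency resolution = f_s / N
= 53000 / 1024 = 6625/128 Hz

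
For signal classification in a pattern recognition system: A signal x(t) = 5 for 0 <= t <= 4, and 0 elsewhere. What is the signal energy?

Energy = integral of |x(t)|^2 dt over the signal duration
= 5^2 * 4 = 25 * 4 = 100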